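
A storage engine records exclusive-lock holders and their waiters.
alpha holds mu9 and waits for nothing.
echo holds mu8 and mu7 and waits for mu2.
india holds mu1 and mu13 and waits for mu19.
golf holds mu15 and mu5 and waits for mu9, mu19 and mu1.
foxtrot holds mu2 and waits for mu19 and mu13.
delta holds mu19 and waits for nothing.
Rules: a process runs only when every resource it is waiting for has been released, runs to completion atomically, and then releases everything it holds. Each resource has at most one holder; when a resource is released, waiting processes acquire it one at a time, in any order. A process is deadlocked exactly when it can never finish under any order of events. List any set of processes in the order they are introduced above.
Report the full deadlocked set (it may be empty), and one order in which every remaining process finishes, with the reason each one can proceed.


The deadlocked set is empty.
Key observation: every chain of waits terminates; starting from the processes that wait on nothing, all the rest unlock in turn.
A valid finishing order for the others: delta, india, foxtrot, echo, alpha, golf.
Check, step by step:
  delta waits on nothing -> runs at once and releases mu19
  india waits on mu19 — all released -> runs and releases mu1 and mu13
  foxtrot waits on mu19 and mu13 — all released -> runs and releases mu2
  echo waits on mu2 — all released -> runs and releases mu8 and mu7
  alpha waits on nothing -> runs at once and releases mu9
  golf waits on mu9, mu19 and mu1 — all released -> runs and releases mu15 and mu5


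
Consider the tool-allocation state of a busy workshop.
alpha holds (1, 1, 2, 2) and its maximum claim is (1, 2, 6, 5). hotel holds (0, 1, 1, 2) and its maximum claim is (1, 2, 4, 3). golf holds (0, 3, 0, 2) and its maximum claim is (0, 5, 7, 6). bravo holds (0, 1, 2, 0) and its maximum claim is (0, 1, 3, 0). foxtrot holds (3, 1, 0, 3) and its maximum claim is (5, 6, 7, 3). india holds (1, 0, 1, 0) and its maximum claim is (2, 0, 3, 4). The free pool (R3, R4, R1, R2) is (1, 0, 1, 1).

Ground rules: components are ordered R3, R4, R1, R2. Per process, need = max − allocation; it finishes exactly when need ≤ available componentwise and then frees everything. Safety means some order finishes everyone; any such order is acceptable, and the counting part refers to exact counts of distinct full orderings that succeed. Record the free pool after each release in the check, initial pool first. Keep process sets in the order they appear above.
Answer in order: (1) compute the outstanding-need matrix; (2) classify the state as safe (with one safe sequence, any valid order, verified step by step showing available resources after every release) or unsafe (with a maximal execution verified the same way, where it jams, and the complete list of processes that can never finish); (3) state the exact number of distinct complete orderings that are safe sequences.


(1) Need matrix, components ordered R3, R4, R1, R2:
  alpha: (0, 1, 4, 3)
  hotel: (1, 1, 3, 1)
  golf: (0, 2, 7, 4)
  bravo: (0, 0, 1, 0)
  foxtrot: (2, 5, 7, 0)
  india: (1, 0, 2, 4)
(2) SAFE, for example via the order bravo, hotel, alpha, india, golf, foxtrot.
Key observation: the first exact fit in this order is bravo — it needs (0, 0, 1, 0) with (1, 0, 1, 1) free, meeting a requested resource to the last unit.
Verifying each step:
  pool = (1, 0, 1, 1)
  bravo needs (0, 0, 1, 0) <= (1, 0, 1, 1) -> finishes; pool += (0, 1, 2, 0) = (1, 1, 3, 1)
  hotel needs (1, 1, 3, 1) <= (1, 1, 3, 1) -> finishes; pool += (0, 1, 1, 2) = (1, 2, 4, 3)
  alpha needs (0, 1, 4, 3) <= (1, 2, 4, 3) -> finishes; pool += (1, 1, 2, 2) = (2, 3, 6, 5)
  india needs (1, 0, 2, 4) <= (2, 3, 6, 5) -> finishes; pool += (1, 0, 1, 0) = (3, 3, 7, 5)
  golf needs (0, 2, 7, 4) <= (3, 3, 7, 5) -> finishes; pool += (0, 3, 0, 2) = (3, 6, 7, 7)
  foxtrot needs (2, 5, 7, 0) <= (3, 6, 7, 7) -> finishes; pool += (3, 1, 0, 3) = (6, 7, 7, 10)
(3) Exactly 1 of the possible complete orderings is a safe sequence.


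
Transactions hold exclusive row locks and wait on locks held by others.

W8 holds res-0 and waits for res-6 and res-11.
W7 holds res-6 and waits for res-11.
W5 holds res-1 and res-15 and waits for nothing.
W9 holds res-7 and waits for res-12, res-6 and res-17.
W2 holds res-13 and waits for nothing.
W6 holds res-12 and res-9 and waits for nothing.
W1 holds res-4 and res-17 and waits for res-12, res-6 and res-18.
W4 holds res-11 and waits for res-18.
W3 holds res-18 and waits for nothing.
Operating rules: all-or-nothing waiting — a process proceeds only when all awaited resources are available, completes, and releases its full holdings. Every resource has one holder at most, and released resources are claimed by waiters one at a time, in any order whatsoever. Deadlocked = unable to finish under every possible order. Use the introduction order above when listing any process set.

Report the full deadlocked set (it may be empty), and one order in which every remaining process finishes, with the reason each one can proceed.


Nothing here is deadlocked.
Key observation: the waits form no ring: some process can always run, and its releases unblock the others one by one.
The rest can finish in the order W5, W3, W4, W6, W7, W2, W1, W8, W9.
Step-by-step check:
  W5 waits on nothing -> runs at once and releases res-1 and res-15
  W3 waits on nothing -> runs at once and releases res-18
  run W4 (all its waits — res-18 — are resolved); releases res-11
  W6 waits on nothing -> runs at once and releases res-12 and res-9
  run W7 (all its waits — res-11 — are resolved); releases res-6
  W2 waits on nothing -> runs at once and releases res-13
  run W1 (all its waits — res-12, res-6 and res-18 — are resolved); releases res-4 and res-17
  run W8 (all its waits — res-6 and res-11 — are resolved); releases res-0
  run W9 (all its waits — res-12, res-6 and res-17 — are resolved); releases res-7


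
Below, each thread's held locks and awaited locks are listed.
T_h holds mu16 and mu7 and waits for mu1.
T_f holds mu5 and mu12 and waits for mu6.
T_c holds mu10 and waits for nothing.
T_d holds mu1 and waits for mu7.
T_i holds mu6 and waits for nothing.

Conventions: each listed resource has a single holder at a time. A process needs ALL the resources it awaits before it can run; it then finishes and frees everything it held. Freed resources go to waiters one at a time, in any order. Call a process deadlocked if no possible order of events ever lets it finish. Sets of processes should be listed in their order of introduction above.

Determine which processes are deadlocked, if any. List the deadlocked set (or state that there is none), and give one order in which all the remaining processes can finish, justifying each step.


The deadlocked set is T_h and T_d.
Key observation: along T_h -> T_d -> T_h, each member waits on what the next one holds — a deadlock; no other process is dragged down with it.
One completion order for the rest: T_i, T_f, T_c.
Step-by-step check:
  T_i: no waits; runs immediately, freeing mu6
  T_f: everything it awaited (mu6) is free; runs, freeing mu5 and mu12
  T_c: no waits; runs immediately, freeing mu10


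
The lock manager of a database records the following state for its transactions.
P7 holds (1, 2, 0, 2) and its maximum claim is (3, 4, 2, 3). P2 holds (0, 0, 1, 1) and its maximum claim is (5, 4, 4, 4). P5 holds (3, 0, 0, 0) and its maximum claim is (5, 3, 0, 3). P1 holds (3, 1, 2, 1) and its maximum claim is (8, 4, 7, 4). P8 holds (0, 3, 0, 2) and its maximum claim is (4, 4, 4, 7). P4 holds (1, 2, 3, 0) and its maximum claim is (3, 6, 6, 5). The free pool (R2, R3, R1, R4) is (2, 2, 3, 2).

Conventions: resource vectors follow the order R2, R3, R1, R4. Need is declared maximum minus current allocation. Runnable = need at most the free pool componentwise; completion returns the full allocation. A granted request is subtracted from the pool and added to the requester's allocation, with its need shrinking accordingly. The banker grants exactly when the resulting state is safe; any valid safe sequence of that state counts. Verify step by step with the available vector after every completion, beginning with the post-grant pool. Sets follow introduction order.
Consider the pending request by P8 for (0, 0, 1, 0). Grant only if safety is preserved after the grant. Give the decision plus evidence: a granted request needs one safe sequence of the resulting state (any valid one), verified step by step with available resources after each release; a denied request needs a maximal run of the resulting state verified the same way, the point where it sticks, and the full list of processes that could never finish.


DENY — the pretend-granted state is unsafe.
Key observation: no order helps: past P7, P5, the free pool tops out at (6, 4, 2, 4), below what each blocked process needs in R1.
On the post-grant state, P7, P5 is a maximal run — nothing extends it. Check, step by step:
  pool = (2, 2, 2, 2)
  run P7 (needs (2, 2, 2, 1), free (2, 2, 2, 2)); after release of (1, 2, 0, 2) the pool is (3, 4, 2, 4)
  run P5 (needs (2, 3, 0, 3), free (3, 4, 2, 4)); after release of (3, 0, 0, 0) the pool is (6, 4, 2, 4)
  P2 cannot run: need (5, 4, 3, 3) vs free (6, 4, 2, 4) (insufficient R1)
  P1 cannot run: need (5, 3, 5, 3) vs free (6, 4, 2, 4) (insufficient R1)
  P8 cannot run: need (4, 1, 3, 5) vs free (6, 4, 2, 4) (insufficient R1 and R4)
  P4 cannot run: need (2, 4, 3, 5) vs free (6, 4, 2, 4) (insufficient R1 and R4)
Processes that could never finish after the grant: P2, P1, P8 and P4.


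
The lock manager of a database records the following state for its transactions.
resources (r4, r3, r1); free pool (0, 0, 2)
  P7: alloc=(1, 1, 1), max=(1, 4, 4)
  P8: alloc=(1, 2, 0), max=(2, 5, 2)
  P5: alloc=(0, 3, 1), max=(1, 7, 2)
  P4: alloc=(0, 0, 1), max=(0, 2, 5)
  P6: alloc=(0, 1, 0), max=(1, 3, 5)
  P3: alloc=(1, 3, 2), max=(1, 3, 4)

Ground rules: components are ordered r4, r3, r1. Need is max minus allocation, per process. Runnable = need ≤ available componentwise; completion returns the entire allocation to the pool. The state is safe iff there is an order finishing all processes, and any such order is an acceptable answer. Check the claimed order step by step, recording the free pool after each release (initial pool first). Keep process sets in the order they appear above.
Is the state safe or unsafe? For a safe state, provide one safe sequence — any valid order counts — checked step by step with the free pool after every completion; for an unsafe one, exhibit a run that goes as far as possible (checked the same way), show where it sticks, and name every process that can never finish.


SAFE. One safe sequence: P3, P7, P5, P4, P8, P6.
Key observation: at P3 the run first touches a limit — (0, 0, 2) against (0, 0, 2), exact on a resource it actually requests.
Step-by-step check:
  pool = (0, 0, 2)
  run P3 (needs (0, 0, 2), free (0, 0, 2)); after release of (1, 3, 2) the pool is (1, 3, 4)
  run P7 (needs (0, 3, 3), free (1, 3, 4)); after release of (1, 1, 1) the pool is (2, 4, 5)
  run P5 (needs (1, 4, 1), free (2, 4, 5)); after release of (0, 3, 1) the pool is (2, 7, 6)
  run P4 (needs (0, 2, 4), free (2, 7, 6)); after release of (0, 0, 1) the pool is (2, 7, 7)
  run P8 (needs (1, 3, 2), free (2, 7, 7)); after release of (1, 2, 0) the pool is (3, 9, 7)
  run P6 (needs (1, 2, 5), free (3, 9, 7)); after release of (0, 1, 0) the pool is (3, 10, 7)


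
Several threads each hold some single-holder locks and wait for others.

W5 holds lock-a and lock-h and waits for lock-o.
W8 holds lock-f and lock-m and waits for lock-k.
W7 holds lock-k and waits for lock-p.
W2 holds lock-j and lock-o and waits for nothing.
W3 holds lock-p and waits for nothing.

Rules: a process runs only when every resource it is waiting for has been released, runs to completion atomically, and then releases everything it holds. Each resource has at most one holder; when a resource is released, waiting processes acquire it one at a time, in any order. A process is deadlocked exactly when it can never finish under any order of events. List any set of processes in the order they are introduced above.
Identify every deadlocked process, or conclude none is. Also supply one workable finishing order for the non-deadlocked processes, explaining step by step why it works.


No process is deadlocked.
Key observation: the waits form no ring: some process can always run, and its releases unblock the others one by one.
A valid finishing order for the others: W3, W2, W7, W5, W8.
Verifying each step:
  run W3 (it waits on nothing); releases lock-p
  run W2 (it waits on nothing); releases lock-j and lock-o
  W7: everything it awaited (lock-p) is free; runs, freeing lock-k
  W5: everything it awaited (lock-o) is free; runs, freeing lock-a and lock-h
  W8: everything it awaited (lock-k) is free; runs, freeing lock-f and lock-m


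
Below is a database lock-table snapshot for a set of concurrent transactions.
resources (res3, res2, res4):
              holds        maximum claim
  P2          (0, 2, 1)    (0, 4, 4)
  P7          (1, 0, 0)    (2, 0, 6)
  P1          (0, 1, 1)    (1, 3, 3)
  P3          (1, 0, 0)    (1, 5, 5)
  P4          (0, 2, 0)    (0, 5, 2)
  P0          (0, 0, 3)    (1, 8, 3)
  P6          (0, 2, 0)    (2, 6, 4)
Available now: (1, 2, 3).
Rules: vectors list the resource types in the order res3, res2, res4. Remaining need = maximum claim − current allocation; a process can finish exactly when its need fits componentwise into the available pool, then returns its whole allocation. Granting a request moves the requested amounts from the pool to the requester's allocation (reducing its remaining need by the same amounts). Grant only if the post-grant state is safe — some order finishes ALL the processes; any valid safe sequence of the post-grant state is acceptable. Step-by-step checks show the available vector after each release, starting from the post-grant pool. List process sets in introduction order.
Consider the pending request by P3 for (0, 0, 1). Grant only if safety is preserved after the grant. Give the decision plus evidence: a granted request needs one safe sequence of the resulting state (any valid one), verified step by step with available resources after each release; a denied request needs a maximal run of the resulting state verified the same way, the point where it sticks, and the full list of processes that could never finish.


GRANT. The post-grant state is safe; one safe sequence: P1, P2, P3, P4, P6, P0, P7.
Key observation: granting shrinks the pool to (1, 2, 2), yet P1 still fits and the chain goes through.
Check on the post-grant state, step by step:
  pool = (1, 2, 2)
  P1 needs (1, 2, 2) <= (1, 2, 2) -> finishes; pool += (0, 1, 1) = (1, 3, 3)
  P2 needs (0, 2, 3) <= (1, 3, 3) -> finishes; pool += (0, 2, 1) = (1, 5, 4)
  P3 needs (0, 5, 4) <= (1, 5, 4) -> finishes; pool += (1, 0, 1) = (2, 5, 5)
  P4 needs (0, 3, 2) <= (2, 5, 5) -> finishes; pool += (0, 2, 0) = (2, 7, 5)
  P6 needs (2, 4, 4) <= (2, 7, 5) -> finishes; pool += (0, 2, 0) = (2, 9, 5)
  P0 needs (1, 8, 0) <= (2, 9, 5) -> finishes; pool += (0, 0, 3) = (2, 9, 8)
  P7 needs (1, 0, 6) <= (2, 9, 8) -> finishes; pool += (1, 0, 0) = (3, 9, 8)


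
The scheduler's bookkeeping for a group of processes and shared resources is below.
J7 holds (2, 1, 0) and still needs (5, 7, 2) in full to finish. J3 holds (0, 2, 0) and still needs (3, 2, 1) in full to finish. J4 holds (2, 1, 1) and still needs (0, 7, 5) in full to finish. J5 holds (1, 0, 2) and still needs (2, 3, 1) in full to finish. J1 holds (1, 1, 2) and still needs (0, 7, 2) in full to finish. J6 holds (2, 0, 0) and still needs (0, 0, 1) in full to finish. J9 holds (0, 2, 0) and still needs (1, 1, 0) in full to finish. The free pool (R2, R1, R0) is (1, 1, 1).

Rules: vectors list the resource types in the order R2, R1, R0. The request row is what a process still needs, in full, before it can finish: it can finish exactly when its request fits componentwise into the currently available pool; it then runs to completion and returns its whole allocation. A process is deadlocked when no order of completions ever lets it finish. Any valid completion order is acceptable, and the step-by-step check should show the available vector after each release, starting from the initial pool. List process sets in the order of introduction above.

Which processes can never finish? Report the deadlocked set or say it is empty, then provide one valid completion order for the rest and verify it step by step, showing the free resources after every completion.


Deadlocked set: J7, J4 and J1.
Key observation: no order helps: past J9, J6, J3, J5, the free pool tops out at (4, 5, 3), below what each blocked process needs in R1.
A valid finishing order for the others: J9, J6, J3, J5. Walking it through:
  pool = (1, 1, 1)
  J9 needs (1, 1, 0) <= (1, 1, 1) -> finishes; pool += (0, 2, 0) = (1, 3, 1)
  J6 needs (0, 0, 1) <= (1, 3, 1) -> finishes; pool += (2, 0, 0) = (3, 3, 1)
  J3 needs (3, 2, 1) <= (3, 3, 1) -> finishes; pool += (0, 2, 0) = (3, 5, 1)
  J5 needs (2, 3, 1) <= (3, 5, 1) -> finishes; pool += (1, 0, 2) = (4, 5, 3)
None of the blocked processes ever fits:
  blocked: J7 wants (5, 7, 2), pool (4, 5, 3) — not enough R2 and R1
  blocked: J4 wants (0, 7, 5), pool (4, 5, 3) — not enough R1 and R0
  blocked: J1 wants (0, 7, 2), pool (4, 5, 3) — not enough R1


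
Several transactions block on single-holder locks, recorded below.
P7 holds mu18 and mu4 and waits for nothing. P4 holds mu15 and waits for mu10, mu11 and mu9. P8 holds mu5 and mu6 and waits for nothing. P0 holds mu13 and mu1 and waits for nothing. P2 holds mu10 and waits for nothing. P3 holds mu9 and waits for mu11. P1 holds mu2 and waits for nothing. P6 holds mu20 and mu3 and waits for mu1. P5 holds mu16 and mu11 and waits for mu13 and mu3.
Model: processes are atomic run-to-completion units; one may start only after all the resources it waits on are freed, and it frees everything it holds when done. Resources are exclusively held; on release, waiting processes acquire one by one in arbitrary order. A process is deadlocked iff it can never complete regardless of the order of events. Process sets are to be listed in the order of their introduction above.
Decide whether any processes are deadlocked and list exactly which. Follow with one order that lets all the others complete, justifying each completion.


Nothing here is deadlocked.
Key observation: all waits point, directly or indirectly, at processes that can finish, so nothing is permanently blocked.
The rest can finish in the order P0, P7, P6, P8, P2, P5, P3, P4, P1.
Check, step by step:
  P0 waits on nothing -> runs at once and releases mu13 and mu1
  P7 waits on nothing -> runs at once and releases mu18 and mu4
  P6 waits on mu1 — all released -> runs and releases mu20 and mu3
  P8 waits on nothing -> runs at once and releases mu5 and mu6
  P2 waits on nothing -> runs at once and releases mu10
  P5 waits on mu13 and mu3 — all released -> runs and releases mu16 and mu11
  P3 waits on mu11 — all released -> runs and releases mu9
  P4 waits on mu10, mu11 and mu9 — all released -> runs and releases mu15
  P1 waits on nothing -> runs at once and releases mu2


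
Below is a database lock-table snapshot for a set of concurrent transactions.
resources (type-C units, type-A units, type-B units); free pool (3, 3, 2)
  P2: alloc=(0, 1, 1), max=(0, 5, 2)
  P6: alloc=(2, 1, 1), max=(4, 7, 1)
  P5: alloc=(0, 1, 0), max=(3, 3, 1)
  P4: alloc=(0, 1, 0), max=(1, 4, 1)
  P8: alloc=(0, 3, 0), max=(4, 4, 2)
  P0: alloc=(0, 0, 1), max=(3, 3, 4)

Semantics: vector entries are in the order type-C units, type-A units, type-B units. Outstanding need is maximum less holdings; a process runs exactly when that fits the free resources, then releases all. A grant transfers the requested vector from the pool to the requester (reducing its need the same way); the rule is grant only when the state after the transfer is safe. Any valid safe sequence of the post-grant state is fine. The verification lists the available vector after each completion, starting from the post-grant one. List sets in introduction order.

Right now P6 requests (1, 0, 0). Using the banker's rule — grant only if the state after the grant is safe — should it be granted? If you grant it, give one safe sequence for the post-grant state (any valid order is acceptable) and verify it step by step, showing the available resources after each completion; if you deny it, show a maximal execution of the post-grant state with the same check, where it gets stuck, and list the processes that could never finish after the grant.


DENY — the pretend-granted state is unsafe.
Key observation: after P4, P2 the pool peaks at (2, 5, 3), and each blocked process is short somewhere: P6 on type-A units; P5 on type-C units; P8 on type-C units; P0 on type-C units.
After a pretend grant, a maximal execution: P4, P2 — then nothing else fits. Step-by-step check:
  pool = (2, 3, 2)
  P4: need (1, 3, 1) fits (2, 3, 2); releases (0, 1, 0), pool now (2, 4, 2)
  P2: need (0, 4, 1) fits (2, 4, 2); releases (0, 1, 1), pool now (2, 5, 3)
  P6 still needs (1, 6, 0) but only (2, 5, 3) is free — short on type-A units
  P5 still needs (3, 2, 1) but only (2, 5, 3) is free — short on type-C units
  P8 still needs (4, 1, 2) but only (2, 5, 3) is free — short on type-C units
  P0 still needs (3, 3, 3) but only (2, 5, 3) is free — short on type-C units
Post-grant, the permanently blocked set is P6, P5, P8 and P0.


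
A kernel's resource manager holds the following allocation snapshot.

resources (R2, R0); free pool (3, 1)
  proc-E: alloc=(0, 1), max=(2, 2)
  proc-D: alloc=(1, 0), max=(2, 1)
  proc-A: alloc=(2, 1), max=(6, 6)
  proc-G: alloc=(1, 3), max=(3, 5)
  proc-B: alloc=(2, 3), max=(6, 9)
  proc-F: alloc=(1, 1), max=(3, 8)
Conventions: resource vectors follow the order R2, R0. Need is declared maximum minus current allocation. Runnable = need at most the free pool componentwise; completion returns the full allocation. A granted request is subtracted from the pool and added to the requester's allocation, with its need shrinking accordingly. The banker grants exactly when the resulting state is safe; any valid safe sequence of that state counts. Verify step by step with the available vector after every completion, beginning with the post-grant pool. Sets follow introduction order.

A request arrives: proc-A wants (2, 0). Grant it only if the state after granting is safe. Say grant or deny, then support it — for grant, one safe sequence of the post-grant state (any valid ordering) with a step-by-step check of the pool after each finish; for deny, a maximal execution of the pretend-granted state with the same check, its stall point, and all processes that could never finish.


GRANT — the state after the grant stays safe, e.g. via proc-D, proc-E, proc-G, proc-A, proc-B, proc-F.
Key observation: with (1, 1) left after the transfer, proc-D can run at once — the state stays safe.
Check on the post-grant state, step by step:
  pool = (1, 1)
  run proc-D (needs (1, 1), free (1, 1)); after release of (1, 0) the pool is (2, 1)
  run proc-E (needs (2, 1), free (2, 1)); after release of (0, 1) the pool is (2, 2)
  run proc-G (needs (2, 2), free (2, 2)); after release of (1, 3) the pool is (3, 5)
  run proc-A (needs (2, 5), free (3, 5)); after release of (4, 1) the pool is (7, 6)
  run proc-B (needs (4, 6), free (7, 6)); after release of (2, 3) the pool is (9, 9)
  run proc-F (needs (2, 7), free (9, 9)); after release of (1, 1) the pool is (10, 10)


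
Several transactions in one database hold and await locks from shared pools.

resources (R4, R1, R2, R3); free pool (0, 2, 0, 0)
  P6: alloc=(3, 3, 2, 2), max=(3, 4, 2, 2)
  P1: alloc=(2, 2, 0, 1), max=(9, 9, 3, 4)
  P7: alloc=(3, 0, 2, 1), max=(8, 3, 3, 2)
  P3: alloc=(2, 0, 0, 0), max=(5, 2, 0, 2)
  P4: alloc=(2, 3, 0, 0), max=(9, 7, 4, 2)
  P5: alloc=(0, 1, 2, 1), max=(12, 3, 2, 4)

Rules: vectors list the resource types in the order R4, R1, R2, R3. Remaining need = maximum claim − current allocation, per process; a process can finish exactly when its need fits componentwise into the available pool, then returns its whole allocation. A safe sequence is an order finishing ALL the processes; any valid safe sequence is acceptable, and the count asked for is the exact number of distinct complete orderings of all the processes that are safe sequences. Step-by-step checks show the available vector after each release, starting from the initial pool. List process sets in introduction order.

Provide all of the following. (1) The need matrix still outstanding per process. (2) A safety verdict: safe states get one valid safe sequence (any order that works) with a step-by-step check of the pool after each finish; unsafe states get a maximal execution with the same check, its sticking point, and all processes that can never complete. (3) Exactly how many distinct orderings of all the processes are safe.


(1) Need matrix, components ordered R4, R1, R2, R3:
  P6: (0, 1, 0, 0)
  P1: (7, 7, 3, 3)
  P7: (5, 3, 1, 1)
  P3: (3, 2, 0, 2)
  P4: (7, 4, 4, 2)
  P5: (12, 2, 0, 3)
(2) The state is SAFE; one workable sequence: P6, P3, P7, P4, P1, P5.
Key observation: at P3 the run first touches a limit — (3, 2, 0, 2) against (3, 5, 2, 2), exact on a resource it actually requests.
Verifying each step:
  pool = (0, 2, 0, 0)
  P6: need (0, 1, 0, 0) fits (0, 2, 0, 0); releases (3, 3, 2, 2), pool now (3, 5, 2, 2)
  P3: need (3, 2, 0, 2) fits (3, 5, 2, 2); releases (2, 0, 0, 0), pool now (5, 5, 2, 2)
  P7: need (5, 3, 1, 1) fits (5, 5, 2, 2); releases (3, 0, 2, 1), pool now (8, 5, 4, 3)
  P4: need (7, 4, 4, 2) fits (8, 5, 4, 3); releases (2, 3, 0, 0), pool now (10, 8, 4, 3)
  P1: need (7, 7, 3, 3) fits (10, 8, 4, 3); releases (2, 2, 0, 1), pool now (12, 10, 4, 4)
  P5: need (12, 2, 0, 3) fits (12, 10, 4, 4); releases (0, 1, 2, 1), pool now (12, 11, 6, 5)
(3) Exactly 1 of the possible complete orderings is a safe sequence.


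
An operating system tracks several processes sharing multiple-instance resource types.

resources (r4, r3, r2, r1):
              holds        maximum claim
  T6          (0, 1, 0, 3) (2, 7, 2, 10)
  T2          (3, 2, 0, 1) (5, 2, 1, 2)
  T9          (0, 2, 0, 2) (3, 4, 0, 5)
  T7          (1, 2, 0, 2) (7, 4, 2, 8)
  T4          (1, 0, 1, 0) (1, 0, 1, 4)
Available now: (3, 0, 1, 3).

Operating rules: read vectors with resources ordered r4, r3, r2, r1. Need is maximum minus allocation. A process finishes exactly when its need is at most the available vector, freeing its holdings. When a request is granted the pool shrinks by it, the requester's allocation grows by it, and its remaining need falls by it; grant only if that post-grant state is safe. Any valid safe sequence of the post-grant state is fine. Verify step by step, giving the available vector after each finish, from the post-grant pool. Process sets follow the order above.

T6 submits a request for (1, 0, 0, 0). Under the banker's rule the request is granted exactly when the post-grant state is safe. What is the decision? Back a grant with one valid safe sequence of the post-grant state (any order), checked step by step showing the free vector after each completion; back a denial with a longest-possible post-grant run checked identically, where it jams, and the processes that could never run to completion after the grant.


GRANT: granting preserves safety; a valid post-grant sequence is T2, T4, T9, T7, T6.
Key observation: even at the reduced pool (2, 0, 1, 3), T2 fits immediately, so safety survives the grant.
Check on the post-grant state, step by step:
  pool = (2, 0, 1, 3)
  run T2 (needs (2, 0, 1, 1), free (2, 0, 1, 3)); after release of (3, 2, 0, 1) the pool is (5, 2, 1, 4)
  run T4 (needs (0, 0, 0, 4), free (5, 2, 1, 4)); after release of (1, 0, 1, 0) the pool is (6, 2, 2, 4)
  run T9 (needs (3, 2, 0, 3), free (6, 2, 2, 4)); after release of (0, 2, 0, 2) the pool is (6, 4, 2, 6)
  run T7 (needs (6, 2, 2, 6), free (6, 4, 2, 6)); after release of (1, 2, 0, 2) the pool is (7, 6, 2, 8)
  run T6 (needs (1, 6, 2, 7), free (7, 6, 2, 8)); after release of (1, 1, 0, 3) the pool is (8, 7, 2, 11)


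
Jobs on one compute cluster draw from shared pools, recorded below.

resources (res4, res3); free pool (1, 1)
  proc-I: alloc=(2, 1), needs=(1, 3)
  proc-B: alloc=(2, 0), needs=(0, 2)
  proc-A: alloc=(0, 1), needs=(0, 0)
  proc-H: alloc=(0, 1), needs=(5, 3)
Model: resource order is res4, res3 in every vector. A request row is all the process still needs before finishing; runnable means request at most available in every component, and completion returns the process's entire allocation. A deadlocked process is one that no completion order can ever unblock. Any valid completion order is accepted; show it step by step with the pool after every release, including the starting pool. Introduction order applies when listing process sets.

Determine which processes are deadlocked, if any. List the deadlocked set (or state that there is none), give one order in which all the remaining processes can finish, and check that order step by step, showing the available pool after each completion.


Deadlocked: proc-I and proc-H.
Key observation: res3 is the bottleneck — with proc-A, proc-B done the pool holds (3, 2), short of every remaining need.
One completion order for the rest: proc-A, proc-B. Walking it through:
  pool = (1, 1)
  proc-A: need (0, 0) fits (1, 1); releases (0, 1), pool now (1, 2)
  proc-B: need (0, 2) fits (1, 2); releases (2, 0), pool now (3, 2)
The stuck group stays short no matter what:
  proc-I cannot run: need (1, 3) vs free (3, 2) (insufficient res3)
  proc-H cannot run: need (5, 3) vs free (3, 2) (insufficient res4 and res3)


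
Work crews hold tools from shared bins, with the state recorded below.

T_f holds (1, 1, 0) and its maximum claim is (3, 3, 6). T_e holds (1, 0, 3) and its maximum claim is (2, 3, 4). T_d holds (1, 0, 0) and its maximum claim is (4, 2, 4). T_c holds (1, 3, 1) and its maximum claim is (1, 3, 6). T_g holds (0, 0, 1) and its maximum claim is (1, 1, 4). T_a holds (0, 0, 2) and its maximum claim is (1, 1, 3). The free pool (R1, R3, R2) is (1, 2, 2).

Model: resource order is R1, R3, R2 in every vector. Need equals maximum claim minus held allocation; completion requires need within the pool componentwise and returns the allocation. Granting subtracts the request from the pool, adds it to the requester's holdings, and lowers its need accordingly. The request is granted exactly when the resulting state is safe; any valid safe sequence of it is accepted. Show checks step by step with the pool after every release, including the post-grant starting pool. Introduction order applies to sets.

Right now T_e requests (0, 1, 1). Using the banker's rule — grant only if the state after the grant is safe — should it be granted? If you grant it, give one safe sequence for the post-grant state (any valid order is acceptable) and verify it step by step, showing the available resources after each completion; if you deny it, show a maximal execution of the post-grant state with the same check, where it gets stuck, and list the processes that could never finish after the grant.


DENY: after the grant no complete ordering would exist.
Key observation: after T_a, T_g the pool peaks at (1, 1, 4), and each blocked process is short somewhere: T_f on R1, R3, R2; T_e on R3; T_d on R1, R3; T_c on R2.
On the post-grant state, T_a, T_g is a maximal run — nothing extends it. Check, step by step:
  pool = (1, 1, 1)
  run T_a (needs (1, 1, 1), free (1, 1, 1)); after release of (0, 0, 2) the pool is (1, 1, 3)
  run T_g (needs (1, 1, 3), free (1, 1, 3)); after release of (0, 0, 1) the pool is (1, 1, 4)
  blocked: T_f wants (2, 2, 6), pool (1, 1, 4) — not enough R1, R3 and R2
  blocked: T_e wants (1, 2, 0), pool (1, 1, 4) — not enough R3
  blocked: T_d wants (3, 2, 4), pool (1, 1, 4) — not enough R1 and R3
  blocked: T_c wants (0, 0, 5), pool (1, 1, 4) — not enough R2
Post-grant, the permanently blocked set is T_f, T_e, T_d and T_c.


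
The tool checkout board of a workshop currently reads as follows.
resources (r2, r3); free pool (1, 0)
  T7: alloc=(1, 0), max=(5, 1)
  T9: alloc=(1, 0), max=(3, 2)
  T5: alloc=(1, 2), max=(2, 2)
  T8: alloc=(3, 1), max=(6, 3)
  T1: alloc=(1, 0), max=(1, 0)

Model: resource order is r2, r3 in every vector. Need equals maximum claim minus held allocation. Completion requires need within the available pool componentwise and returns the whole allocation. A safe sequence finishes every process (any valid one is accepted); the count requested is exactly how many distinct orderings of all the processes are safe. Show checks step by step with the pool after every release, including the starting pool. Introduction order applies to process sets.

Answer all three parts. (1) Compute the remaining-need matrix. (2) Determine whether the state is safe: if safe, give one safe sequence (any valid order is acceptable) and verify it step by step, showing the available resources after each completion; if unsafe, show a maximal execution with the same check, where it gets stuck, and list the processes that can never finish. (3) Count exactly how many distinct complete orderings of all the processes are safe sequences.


(1) Outstanding need per process (order r2, r3):
  T7: (4, 1)
  T9: (2, 2)
  T5: (1, 0)
  T8: (3, 2)
  T1: (0, 0)
(2) SAFE. One safe sequence: T5, T1, T8, T9, T7.
Key observation: T5 is the earliest step where a requested resource binds exactly: need (1, 0), pool (1, 0) at its turn.
Check, step by step:
  pool = (1, 0)
  run T5 (needs (1, 0), free (1, 0)); after release of (1, 2) the pool is (2, 2)
  run T1 (needs (0, 0), free (2, 2)); after release of (1, 0) the pool is (3, 2)
  run T8 (needs (3, 2), free (3, 2)); after release of (3, 1) the pool is (6, 3)
  run T9 (needs (2, 2), free (6, 3)); after release of (1, 0) the pool is (7, 3)
  run T7 (needs (4, 1), free (7, 3)); after release of (1, 0) the pool is (8, 3)
(3) Exactly 12 of the possible complete orderings are safe sequences.


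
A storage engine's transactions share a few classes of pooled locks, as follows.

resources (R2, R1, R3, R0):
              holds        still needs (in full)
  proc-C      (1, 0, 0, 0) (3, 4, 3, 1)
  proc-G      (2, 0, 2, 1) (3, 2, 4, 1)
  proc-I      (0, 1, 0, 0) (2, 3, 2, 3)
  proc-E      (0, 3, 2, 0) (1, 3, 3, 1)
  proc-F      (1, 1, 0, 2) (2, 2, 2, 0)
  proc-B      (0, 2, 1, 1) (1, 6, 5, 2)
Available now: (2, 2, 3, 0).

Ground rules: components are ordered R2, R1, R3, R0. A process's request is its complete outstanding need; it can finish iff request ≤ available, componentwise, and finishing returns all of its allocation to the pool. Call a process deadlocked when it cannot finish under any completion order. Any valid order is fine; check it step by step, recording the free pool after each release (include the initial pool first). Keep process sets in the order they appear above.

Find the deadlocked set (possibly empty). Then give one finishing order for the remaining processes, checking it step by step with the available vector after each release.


The deadlocked set is empty.
Key observation: proc-F leads a chain of completions in which each release enables another process.
A valid finishing order for the others: proc-F, proc-E, proc-G, proc-I, proc-C, proc-B. Check, step by step:
  pool = (2, 2, 3, 0)
  run proc-F (needs (2, 2, 2, 0), free (2, 2, 3, 0)); after release of (1, 1, 0, 2) the pool is (3, 3, 3, 2)
  run proc-E (needs (1, 3, 3, 1), free (3, 3, 3, 2)); after release of (0, 3, 2, 0) the pool is (3, 6, 5, 2)
  run proc-G (needs (3, 2, 4, 1), free (3, 6, 5, 2)); after release of (2, 0, 2, 1) the pool is (5, 6, 7, 3)
  run proc-I (needs (2, 3, 2, 3), free (5, 6, 7, 3)); after release of (0, 1, 0, 0) the pool is (5, 7, 7, 3)
  run proc-C (needs (3, 4, 3, 1), free (5, 7, 7, 3)); after release of (1, 0, 0, 0) the pool is (6, 7, 7, 3)
  run proc-B (needs (1, 6, 5, 2), free (6, 7, 7, 3)); after release of (0, 2, 1, 1) the pool is (6, 9, 8, 4)


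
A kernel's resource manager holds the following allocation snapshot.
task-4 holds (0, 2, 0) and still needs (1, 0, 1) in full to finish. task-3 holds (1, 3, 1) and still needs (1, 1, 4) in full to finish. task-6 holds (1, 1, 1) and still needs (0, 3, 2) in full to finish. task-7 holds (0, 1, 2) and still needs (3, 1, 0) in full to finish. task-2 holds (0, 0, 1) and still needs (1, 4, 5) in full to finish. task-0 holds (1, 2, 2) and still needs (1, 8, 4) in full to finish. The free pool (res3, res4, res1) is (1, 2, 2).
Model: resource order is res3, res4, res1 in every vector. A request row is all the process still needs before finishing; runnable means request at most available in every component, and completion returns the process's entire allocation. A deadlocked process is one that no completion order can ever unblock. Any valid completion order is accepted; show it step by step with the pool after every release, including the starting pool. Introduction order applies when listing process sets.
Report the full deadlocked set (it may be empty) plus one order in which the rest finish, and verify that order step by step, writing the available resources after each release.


The deadlocked set is task-3, task-7, task-2 and task-0.
Key observation: after task-4, task-6 the pool peaks at (2, 5, 3), and each blocked process is short somewhere: task-3 on res1; task-7 on res3; task-2 on res1; task-0 on res4, res1.
The rest can finish in the order task-4, task-6. Step-by-step check:
  pool = (1, 2, 2)
  run task-4 (needs (1, 0, 1), free (1, 2, 2)); after release of (0, 2, 0) the pool is (1, 4, 2)
  run task-6 (needs (0, 3, 2), free (1, 4, 2)); after release of (1, 1, 1) the pool is (2, 5, 3)
None of the blocked processes ever fits:
  task-3 still needs (1, 1, 4) but only (2, 5, 3) is free — short on res1
  task-7 still needs (3, 1, 0) but only (2, 5, 3) is free — short on res3
  task-2 still needs (1, 4, 5) but only (2, 5, 3) is free — short on res1
  task-0 still needs (1, 8, 4) but only (2, 5, 3) is free — short on res4 and res1


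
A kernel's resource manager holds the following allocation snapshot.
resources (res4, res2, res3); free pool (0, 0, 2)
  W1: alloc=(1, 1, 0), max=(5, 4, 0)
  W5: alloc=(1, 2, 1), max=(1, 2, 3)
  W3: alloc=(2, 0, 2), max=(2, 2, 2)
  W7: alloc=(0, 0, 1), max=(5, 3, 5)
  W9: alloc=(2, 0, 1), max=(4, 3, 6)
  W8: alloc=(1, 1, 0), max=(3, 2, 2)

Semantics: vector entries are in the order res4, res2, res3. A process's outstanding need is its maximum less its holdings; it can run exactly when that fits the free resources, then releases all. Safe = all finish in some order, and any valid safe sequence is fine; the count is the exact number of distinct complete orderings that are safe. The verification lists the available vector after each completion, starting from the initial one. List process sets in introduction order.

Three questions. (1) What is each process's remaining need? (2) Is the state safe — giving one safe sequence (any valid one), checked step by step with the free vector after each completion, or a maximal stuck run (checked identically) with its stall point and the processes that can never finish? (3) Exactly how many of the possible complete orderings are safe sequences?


(1) Need matrix, components ordered res4, res2, res3:
  W1: (4, 3, 0)
  W5: (0, 0, 2)
  W3: (0, 2, 0)
  W7: (5, 3, 4)
  W9: (2, 3, 5)
  W8: (2, 1, 2)
(2) The state is SAFE; one workable sequence: W5, W3, W8, W9, W7, W1.
Key observation: reading the order forward, W5 is the first process whose need (0, 0, 2) meets the free pool (0, 0, 2) exactly on a resource it requests.
Check, step by step:
  pool = (0, 0, 2)
  W5 needs (0, 0, 2) <= (0, 0, 2) -> finishes; pool += (1, 2, 1) = (1, 2, 3)
  W3 needs (0, 2, 0) <= (1, 2, 3) -> finishes; pool += (2, 0, 2) = (3, 2, 5)
  W8 needs (2, 1, 2) <= (3, 2, 5) -> finishes; pool += (1, 1, 0) = (4, 3, 5)
  W9 needs (2, 3, 5) <= (4, 3, 5) -> finishes; pool += (2, 0, 1) = (6, 3, 6)
  W7 needs (5, 3, 4) <= (6, 3, 6) -> finishes; pool += (0, 0, 1) = (6, 3, 7)
  W1 needs (4, 3, 0) <= (6, 3, 7) -> finishes; pool += (1, 1, 0) = (7, 4, 7)
(3) Precisely 4 of the possible complete orderings are safe sequences.


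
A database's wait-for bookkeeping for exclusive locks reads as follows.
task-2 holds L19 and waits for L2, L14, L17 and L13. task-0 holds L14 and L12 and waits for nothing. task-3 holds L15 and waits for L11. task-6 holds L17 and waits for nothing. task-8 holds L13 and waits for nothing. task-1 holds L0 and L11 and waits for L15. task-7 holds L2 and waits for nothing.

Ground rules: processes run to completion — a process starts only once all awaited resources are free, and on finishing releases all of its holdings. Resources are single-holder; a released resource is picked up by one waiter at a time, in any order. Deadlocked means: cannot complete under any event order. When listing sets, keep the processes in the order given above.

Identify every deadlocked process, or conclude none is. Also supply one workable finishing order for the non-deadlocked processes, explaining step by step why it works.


The deadlocked set is task-3 and task-1.
Key observation: along task-3 -> task-1 -> task-3, each member waits on what the next one holds — a deadlock; no other process is dragged down with it.
The rest can finish in the order task-7, task-6, task-0, task-8, task-2.
Check, step by step:
  task-7 waits on nothing -> runs at once and releases L2
  task-6 waits on nothing -> runs at once and releases L17
  task-0 waits on nothing -> runs at once and releases L14 and L12
  task-8 waits on nothing -> runs at once and releases L13
  task-2: everything it awaited (L2, L14, L17 and L13) is free; runs, freeing L19
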